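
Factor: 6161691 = 3^1*2053897^1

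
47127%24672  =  22455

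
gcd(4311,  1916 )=479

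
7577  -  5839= 1738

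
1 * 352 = 352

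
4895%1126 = 391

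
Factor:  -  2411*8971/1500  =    -  2^( - 2)*3^( - 1)*5^( - 3)*2411^1 * 8971^1 = - 21629081/1500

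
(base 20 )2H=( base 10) 57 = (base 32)1p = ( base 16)39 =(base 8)71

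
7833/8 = 7833/8= 979.12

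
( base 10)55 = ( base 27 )21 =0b110111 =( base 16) 37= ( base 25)25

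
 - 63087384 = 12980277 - 76067661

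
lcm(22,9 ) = 198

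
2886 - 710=2176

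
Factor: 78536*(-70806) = -2^4*3^1 * 9817^1*11801^1 = - 5560820016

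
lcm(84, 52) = 1092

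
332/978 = 166/489 = 0.34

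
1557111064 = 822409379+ 734701685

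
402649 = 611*659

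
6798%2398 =2002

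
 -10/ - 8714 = 5/4357 = 0.00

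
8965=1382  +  7583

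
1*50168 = 50168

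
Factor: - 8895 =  - 3^1*5^1*593^1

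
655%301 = 53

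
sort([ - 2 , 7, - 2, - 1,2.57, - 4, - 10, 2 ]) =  [ - 10,-4, - 2, - 2, - 1, 2 , 2.57,7 ] 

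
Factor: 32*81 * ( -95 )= -246240 = -  2^5 * 3^4*5^1 * 19^1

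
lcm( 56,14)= 56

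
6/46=3/23 = 0.13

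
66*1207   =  79662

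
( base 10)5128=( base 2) 1010000001000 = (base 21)BD4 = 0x1408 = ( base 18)feg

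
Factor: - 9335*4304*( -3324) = 133551140160 = 2^6 * 3^1*5^1*269^1 *277^1*1867^1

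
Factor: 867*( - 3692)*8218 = - 26305522152= - 2^3*3^1*7^1*13^1*17^2*71^1*587^1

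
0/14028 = 0 = 0.00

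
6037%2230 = 1577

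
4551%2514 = 2037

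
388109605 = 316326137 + 71783468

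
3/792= 1/264=0.00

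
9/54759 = 3/18253=0.00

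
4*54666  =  218664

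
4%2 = 0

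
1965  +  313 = 2278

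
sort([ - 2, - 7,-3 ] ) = [-7, - 3, - 2 ] 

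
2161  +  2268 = 4429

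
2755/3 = 2755/3= 918.33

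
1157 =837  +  320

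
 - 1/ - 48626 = 1/48626 = 0.00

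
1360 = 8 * 170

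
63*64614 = 4070682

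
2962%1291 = 380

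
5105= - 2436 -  - 7541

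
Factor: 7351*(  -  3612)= - 26551812 = -2^2 *3^1*7^1*43^1*7351^1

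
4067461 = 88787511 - 84720050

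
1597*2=3194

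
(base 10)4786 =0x12B2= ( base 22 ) 9JC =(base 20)BJ6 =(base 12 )292a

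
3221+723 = 3944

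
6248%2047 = 107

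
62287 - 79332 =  - 17045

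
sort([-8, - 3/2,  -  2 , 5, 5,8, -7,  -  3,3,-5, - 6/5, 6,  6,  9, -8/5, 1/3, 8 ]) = [-8, - 7, - 5,- 3,-2, - 8/5,-3/2,- 6/5,  1/3, 3 , 5,  5 , 6, 6, 8,8 , 9] 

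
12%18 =12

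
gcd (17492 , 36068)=4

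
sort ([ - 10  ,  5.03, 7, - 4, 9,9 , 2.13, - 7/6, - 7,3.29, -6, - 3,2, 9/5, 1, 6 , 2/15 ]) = [ - 10,- 7, - 6,-4, - 3, - 7/6, 2/15, 1,9/5 , 2,2.13,3.29, 5.03 , 6,7, 9, 9 ]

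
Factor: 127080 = 2^3*3^2*5^1 * 353^1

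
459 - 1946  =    -  1487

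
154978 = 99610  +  55368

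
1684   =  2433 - 749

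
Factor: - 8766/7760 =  - 4383/3880 =-2^( - 3)*3^2*5^ ( - 1 ) *97^( - 1 )*487^1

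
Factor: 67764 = 2^2*3^1*5647^1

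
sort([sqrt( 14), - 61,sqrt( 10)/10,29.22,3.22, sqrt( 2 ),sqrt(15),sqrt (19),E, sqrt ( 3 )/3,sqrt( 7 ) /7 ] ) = [ - 61,  sqrt( 10 )/10, sqrt ( 7 )/7,sqrt( 3)/3,sqrt( 2 ),E,3.22,sqrt( 14),sqrt( 15),sqrt ( 19),29.22] 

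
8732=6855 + 1877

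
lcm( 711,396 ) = 31284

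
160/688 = 10/43= 0.23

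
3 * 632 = 1896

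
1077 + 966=2043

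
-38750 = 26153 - 64903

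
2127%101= 6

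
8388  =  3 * 2796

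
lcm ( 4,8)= 8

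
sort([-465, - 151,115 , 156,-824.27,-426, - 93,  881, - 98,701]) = [-824.27, - 465,  -  426, - 151, - 98, - 93,115,156,701,881] 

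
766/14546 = 383/7273= 0.05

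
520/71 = 520/71 = 7.32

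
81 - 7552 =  -7471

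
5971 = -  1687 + 7658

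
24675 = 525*47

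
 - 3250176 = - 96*33856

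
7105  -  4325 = 2780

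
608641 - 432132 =176509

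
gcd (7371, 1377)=81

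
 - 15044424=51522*(-292)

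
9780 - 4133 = 5647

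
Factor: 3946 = 2^1*1973^1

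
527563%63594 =18811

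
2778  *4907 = 13631646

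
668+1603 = 2271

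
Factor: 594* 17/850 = 3^3*5^(-2)*11^1 = 297/25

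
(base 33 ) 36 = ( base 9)126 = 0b1101001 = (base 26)41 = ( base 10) 105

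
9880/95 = 104 = 104.00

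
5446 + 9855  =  15301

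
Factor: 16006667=16006667^1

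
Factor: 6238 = 2^1*3119^1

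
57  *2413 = 137541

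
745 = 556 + 189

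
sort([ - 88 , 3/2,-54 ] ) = [ - 88,-54,3/2] 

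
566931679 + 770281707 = 1337213386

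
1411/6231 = 1411/6231 = 0.23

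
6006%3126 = 2880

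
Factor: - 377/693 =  - 3^(-2)*7^ ( - 1) * 11^( - 1) * 13^1*29^1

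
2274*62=140988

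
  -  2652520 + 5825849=3173329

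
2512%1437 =1075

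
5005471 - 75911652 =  - 70906181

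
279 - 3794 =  - 3515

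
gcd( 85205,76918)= 1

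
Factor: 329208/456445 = 2^3*3^1 * 5^( - 1)*29^1 * 193^(  -  1) = 696/965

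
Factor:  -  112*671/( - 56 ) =1342  =  2^1*11^1*61^1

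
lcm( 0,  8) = 0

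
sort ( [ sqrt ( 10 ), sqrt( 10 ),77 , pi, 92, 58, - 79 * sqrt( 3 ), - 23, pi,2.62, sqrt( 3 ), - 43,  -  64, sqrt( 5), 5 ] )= [ - 79*sqrt (3 ), - 64, -43, - 23 , sqrt(3 ),sqrt( 5), 2.62,pi,  pi,sqrt( 10 ), sqrt( 10),5 , 58,77,92]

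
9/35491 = 9/35491 = 0.00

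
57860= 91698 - 33838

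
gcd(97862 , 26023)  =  1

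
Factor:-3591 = - 3^3*7^1 * 19^1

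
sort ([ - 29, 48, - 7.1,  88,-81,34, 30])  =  [ - 81,-29, - 7.1,30, 34, 48 , 88]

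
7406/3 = 7406/3= 2468.67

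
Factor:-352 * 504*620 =-2^10*3^2*5^1*7^1*11^1*31^1 = - 109992960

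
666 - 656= 10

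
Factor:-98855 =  - 5^1 * 17^1*1163^1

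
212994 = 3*70998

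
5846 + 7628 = 13474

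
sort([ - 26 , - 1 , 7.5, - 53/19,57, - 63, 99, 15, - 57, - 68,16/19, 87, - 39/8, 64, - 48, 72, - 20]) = [ - 68,-63, - 57, - 48, - 26, - 20, - 39/8, - 53/19, - 1, 16/19 , 7.5, 15,57,64, 72, 87,  99 ] 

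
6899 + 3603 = 10502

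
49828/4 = 12457 = 12457.00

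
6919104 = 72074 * 96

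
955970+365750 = 1321720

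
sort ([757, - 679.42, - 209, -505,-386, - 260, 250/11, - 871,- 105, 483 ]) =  [ - 871, - 679.42,- 505 ,-386, - 260, -209, - 105,250/11,483,757]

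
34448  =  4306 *8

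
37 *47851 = 1770487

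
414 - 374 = 40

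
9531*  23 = 219213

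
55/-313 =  - 1 + 258/313 =-0.18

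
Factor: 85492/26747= 2^2*7^(  -  1)*11^1*29^1 *67^1 * 3821^(-1)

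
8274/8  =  4137/4 =1034.25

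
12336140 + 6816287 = 19152427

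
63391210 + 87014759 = 150405969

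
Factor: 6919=11^1*17^1 * 37^1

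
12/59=12/59=0.20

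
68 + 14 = 82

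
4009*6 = 24054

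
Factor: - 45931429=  - 31^1*523^1  *  2833^1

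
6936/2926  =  2 + 542/1463 =2.37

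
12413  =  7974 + 4439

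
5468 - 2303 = 3165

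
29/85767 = 29/85767=   0.00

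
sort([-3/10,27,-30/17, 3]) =[ - 30/17, - 3/10, 3, 27] 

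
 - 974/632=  - 487/316=   - 1.54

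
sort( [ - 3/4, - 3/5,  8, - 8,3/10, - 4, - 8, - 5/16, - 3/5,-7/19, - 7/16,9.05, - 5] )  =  [ - 8, - 8, - 5, - 4, - 3/4, - 3/5,-3/5, - 7/16, - 7/19, - 5/16, 3/10,8 , 9.05]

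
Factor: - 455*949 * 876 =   -  378252420 = - 2^2*3^1 * 5^1*7^1*13^2*73^2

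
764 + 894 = 1658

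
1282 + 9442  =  10724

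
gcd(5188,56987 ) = 1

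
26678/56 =13339/28 = 476.39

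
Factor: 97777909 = 293^1 * 333713^1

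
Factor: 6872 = 2^3*859^1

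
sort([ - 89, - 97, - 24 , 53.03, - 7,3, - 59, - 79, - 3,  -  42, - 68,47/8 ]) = [ - 97, - 89, - 79, - 68, -59, - 42, - 24, - 7,-3,3, 47/8,53.03]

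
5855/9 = 650 +5/9 = 650.56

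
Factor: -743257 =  - 17^1*43721^1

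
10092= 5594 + 4498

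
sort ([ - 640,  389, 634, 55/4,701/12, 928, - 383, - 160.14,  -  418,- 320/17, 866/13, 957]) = [ - 640, - 418 , - 383, - 160.14,-320/17, 55/4, 701/12, 866/13,389, 634, 928,957 ] 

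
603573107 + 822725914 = 1426299021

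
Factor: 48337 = 48337^1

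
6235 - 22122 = - 15887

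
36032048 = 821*43888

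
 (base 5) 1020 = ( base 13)a5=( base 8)207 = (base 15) 90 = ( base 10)135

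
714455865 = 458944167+255511698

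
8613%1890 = 1053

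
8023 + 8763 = 16786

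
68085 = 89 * 765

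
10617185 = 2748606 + 7868579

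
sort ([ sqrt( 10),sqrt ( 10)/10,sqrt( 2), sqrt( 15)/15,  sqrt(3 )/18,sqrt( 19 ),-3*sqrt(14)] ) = [-3*sqrt( 14),sqrt( 3 )/18, sqrt( 15)/15, sqrt( 10)/10 , sqrt(2),sqrt( 10 ),  sqrt( 19)]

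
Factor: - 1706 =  - 2^1 * 853^1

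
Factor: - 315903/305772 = -2^( - 2)*7^3*83^( -1) = - 343/332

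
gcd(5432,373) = 1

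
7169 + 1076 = 8245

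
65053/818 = 79 + 431/818 = 79.53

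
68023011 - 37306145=30716866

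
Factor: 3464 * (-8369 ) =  - 2^3*433^1*  8369^1  =  -28990216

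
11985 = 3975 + 8010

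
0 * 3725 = 0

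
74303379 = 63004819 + 11298560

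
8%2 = 0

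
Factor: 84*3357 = 281988 = 2^2*3^3*7^1* 373^1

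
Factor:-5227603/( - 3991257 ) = 3^( - 2)*19^1*67^( - 1)*73^1*3769^1*6619^( - 1)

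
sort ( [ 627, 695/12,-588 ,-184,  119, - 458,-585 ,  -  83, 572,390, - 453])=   [ - 588, - 585,-458, - 453, - 184,-83, 695/12,119,390 , 572,  627]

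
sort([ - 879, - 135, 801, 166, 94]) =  [ - 879, - 135, 94,166,801]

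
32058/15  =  10686/5 = 2137.20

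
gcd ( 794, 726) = 2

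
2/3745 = 2/3745 = 0.00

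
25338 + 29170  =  54508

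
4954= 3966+988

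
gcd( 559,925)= 1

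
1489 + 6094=7583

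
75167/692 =75167/692 = 108.62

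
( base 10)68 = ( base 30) 28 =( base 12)58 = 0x44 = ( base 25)2i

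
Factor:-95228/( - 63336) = 2^ ( - 1)*3^(  -  1)*13^( - 1)*19^1*29^( - 1)*179^1 = 3401/2262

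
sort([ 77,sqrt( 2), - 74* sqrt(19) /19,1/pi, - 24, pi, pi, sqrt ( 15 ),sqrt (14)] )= [ - 24, - 74*sqrt(19)/19,1/pi,sqrt(2), pi,pi,sqrt( 14 ), sqrt(15),  77]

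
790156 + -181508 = 608648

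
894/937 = 894/937=0.95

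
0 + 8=8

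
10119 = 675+9444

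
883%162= 73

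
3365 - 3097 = 268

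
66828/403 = 165 + 333/403 = 165.83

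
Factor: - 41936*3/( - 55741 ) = 2^4*3^1*7^( -1)*2621^1*7963^( - 1 )  =  125808/55741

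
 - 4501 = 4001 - 8502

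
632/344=1 + 36/43 = 1.84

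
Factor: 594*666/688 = 2^( - 2 )*3^5  *11^1*37^1*43^( - 1) = 98901/172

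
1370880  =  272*5040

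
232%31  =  15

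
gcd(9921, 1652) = 1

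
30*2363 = 70890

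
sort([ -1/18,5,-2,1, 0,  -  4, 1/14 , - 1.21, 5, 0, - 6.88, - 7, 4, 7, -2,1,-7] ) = [ - 7, - 7, - 6.88, - 4, - 2,-2,-1.21,- 1/18, 0, 0, 1/14,1, 1, 4,5, 5,7 ]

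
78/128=39/64 = 0.61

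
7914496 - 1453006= 6461490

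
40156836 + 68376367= 108533203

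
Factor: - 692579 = -67^1*10337^1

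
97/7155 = 97/7155 = 0.01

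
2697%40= 17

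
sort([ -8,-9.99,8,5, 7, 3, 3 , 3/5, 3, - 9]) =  [ - 9.99,  -  9, - 8, 3/5, 3, 3,3 , 5,7, 8]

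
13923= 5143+8780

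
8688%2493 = 1209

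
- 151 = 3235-3386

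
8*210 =1680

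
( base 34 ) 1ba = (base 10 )1540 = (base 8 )3004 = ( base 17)55a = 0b11000000100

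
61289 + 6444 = 67733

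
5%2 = 1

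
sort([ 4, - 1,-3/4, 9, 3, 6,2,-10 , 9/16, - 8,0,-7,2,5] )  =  [ - 10,-8, - 7, - 1, - 3/4,0,9/16,2,2 , 3,4,5 , 6,9 ]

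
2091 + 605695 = 607786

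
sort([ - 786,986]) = [ - 786,986] 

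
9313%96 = 1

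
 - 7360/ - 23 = 320/1 = 320.00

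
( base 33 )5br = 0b1011011001011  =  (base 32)5mb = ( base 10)5835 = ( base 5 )141320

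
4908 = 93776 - 88868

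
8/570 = 4/285  =  0.01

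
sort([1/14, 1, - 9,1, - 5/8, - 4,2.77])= [ - 9, - 4,-5/8,1/14,1,1 , 2.77] 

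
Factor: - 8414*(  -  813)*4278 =29264009796 =2^2*3^2*7^1 *23^1*31^1*271^1*601^1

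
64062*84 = 5381208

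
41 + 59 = 100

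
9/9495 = 1/1055 = 0.00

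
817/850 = 817/850 = 0.96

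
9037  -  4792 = 4245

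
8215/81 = 8215/81 = 101.42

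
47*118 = 5546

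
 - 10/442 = -5/221 =- 0.02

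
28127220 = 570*49346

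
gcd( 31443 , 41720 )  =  1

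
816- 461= 355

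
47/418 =47/418  =  0.11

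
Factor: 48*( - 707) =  - 2^4*3^1 * 7^1*101^1 = - 33936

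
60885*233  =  14186205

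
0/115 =0 = 0.00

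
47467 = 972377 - 924910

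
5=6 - 1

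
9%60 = 9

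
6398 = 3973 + 2425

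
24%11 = 2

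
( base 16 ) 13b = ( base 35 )90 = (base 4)10323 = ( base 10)315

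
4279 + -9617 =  - 5338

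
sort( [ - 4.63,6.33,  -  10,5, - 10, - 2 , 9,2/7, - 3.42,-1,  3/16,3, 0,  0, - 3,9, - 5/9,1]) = [ - 10 , - 10, - 4.63, - 3.42, -3 ,-2, - 1, - 5/9 , 0,  0,3/16,2/7 , 1 , 3 , 5,  6.33,9,9]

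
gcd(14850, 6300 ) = 450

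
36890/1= 36890  =  36890.00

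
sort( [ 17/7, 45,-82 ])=[-82, 17/7,45 ]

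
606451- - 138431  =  744882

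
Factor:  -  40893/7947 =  -3^( - 1)*43^1*317^1 * 883^( - 1 ) = -  13631/2649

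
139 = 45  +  94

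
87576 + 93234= 180810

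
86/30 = 2+ 13/15 = 2.87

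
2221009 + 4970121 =7191130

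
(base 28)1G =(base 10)44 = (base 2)101100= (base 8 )54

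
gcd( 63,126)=63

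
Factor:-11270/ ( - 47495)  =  14/59 = 2^1 * 7^1*59^(-1)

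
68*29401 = 1999268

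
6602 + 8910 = 15512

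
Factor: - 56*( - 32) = 2^8*7^1=1792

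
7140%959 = 427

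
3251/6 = 3251/6 = 541.83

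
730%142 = 20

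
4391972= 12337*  356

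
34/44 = 17/22 = 0.77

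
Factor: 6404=2^2* 1601^1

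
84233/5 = 16846 + 3/5=   16846.60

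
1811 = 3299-1488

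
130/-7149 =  - 130/7149 = - 0.02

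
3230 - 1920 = 1310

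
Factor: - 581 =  - 7^1*83^1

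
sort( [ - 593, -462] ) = [ - 593, - 462 ] 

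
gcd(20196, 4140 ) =36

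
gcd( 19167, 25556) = 6389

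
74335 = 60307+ 14028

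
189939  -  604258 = -414319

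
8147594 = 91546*89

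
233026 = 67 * 3478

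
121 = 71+50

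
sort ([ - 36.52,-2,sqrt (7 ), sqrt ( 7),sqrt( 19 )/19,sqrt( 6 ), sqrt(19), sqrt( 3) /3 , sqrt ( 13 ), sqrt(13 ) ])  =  [ - 36.52  , - 2, sqrt( 19) /19, sqrt(3) /3, sqrt( 6 ), sqrt( 7), sqrt ( 7), sqrt( 13), sqrt (13) , sqrt(19 )] 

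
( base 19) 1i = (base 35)12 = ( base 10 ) 37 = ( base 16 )25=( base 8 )45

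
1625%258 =77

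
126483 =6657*19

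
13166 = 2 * 6583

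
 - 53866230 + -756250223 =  - 810116453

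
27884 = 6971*4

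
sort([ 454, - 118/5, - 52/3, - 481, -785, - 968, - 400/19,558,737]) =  [ - 968 , - 785 ,-481, - 118/5,-400/19, - 52/3,454,558,737 ] 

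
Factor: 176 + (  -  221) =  - 45 = - 3^2 * 5^1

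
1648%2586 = 1648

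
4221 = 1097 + 3124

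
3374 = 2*1687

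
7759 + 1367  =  9126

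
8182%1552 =422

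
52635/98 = 52635/98= 537.09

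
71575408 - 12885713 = 58689695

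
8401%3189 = 2023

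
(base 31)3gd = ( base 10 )3392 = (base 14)1344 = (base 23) 69b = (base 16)d40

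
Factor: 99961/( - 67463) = -11^ ( - 1 )*6133^ ( - 1 )*99961^1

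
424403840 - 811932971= -387529131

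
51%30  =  21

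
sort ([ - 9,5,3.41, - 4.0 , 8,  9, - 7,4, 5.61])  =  [ - 9, - 7, - 4.0, 3.41, 4,5 , 5.61, 8,9 ] 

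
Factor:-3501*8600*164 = -4937810400 = - 2^5 * 3^2*5^2 * 41^1*43^1 * 389^1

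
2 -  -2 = 4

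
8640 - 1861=6779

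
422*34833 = 14699526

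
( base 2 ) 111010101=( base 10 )469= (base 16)1d5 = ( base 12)331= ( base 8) 725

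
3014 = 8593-5579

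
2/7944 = 1/3972 = 0.00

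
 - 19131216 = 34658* ( - 552) 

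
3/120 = 1/40 = 0.03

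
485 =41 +444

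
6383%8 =7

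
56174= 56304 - 130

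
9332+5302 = 14634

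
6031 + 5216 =11247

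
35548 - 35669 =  - 121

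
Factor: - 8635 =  - 5^1 * 11^1*157^1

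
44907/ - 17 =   -  2642 + 7/17  =  -2641.59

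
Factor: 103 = 103^1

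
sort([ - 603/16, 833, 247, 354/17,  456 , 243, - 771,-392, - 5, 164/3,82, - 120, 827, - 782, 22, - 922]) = [ - 922, - 782, - 771, - 392,-120, - 603/16, - 5,  354/17, 22,164/3 , 82,  243, 247,456, 827 , 833 ] 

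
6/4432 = 3/2216 =0.00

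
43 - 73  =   - 30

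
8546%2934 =2678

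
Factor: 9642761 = 29^1*332509^1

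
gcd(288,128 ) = 32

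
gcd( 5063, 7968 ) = 83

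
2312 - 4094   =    -  1782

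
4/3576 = 1/894=0.00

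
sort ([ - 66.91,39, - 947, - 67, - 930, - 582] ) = [ - 947, - 930,-582, - 67, - 66.91, 39] 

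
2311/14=165 + 1/14 = 165.07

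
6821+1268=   8089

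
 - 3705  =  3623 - 7328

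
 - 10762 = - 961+-9801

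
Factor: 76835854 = 2^1*367^1*104681^1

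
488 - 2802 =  - 2314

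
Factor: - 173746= - 2^1*109^1*797^1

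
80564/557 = 144+ 356/557= 144.64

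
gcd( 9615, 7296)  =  3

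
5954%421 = 60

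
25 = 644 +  - 619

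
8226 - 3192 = 5034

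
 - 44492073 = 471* ( - 94463)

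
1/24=1/24 = 0.04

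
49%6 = 1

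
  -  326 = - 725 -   -  399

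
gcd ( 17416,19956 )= 4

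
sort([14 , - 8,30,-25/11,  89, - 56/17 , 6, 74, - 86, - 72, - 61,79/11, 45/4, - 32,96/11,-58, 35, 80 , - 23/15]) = [  -  86, - 72, - 61 , - 58, - 32, - 8,-56/17 ,-25/11, - 23/15,6, 79/11, 96/11,45/4,14, 30,35, 74, 80, 89]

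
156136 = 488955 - 332819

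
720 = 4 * 180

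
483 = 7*69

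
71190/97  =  733 + 89/97 = 733.92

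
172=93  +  79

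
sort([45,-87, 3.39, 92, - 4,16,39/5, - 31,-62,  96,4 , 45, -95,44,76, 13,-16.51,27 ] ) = [ -95 ,  -  87,  -  62, - 31,  -  16.51,-4, 3.39,4, 39/5, 13, 16 , 27,  44, 45, 45,76, 92, 96]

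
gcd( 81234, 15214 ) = 2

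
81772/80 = 1022  +  3/20 = 1022.15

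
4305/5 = 861= 861.00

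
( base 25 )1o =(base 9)54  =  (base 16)31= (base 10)49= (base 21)27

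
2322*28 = 65016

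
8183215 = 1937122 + 6246093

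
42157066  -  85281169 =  - 43124103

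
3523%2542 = 981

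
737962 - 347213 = 390749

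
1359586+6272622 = 7632208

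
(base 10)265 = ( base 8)411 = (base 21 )CD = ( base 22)C1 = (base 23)bc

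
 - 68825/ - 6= 68825/6 = 11470.83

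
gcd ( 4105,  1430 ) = 5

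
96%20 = 16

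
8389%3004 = 2381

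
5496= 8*687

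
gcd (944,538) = 2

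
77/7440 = 77/7440= 0.01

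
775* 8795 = 6816125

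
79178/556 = 142 + 113/278 = 142.41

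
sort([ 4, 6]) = [ 4,6 ] 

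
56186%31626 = 24560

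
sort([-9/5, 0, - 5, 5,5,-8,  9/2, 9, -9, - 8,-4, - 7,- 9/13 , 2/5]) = [-9,-8, - 8,-7,  -  5 ,-4, - 9/5,-9/13, 0, 2/5 , 9/2 , 5, 5, 9 ]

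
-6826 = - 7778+952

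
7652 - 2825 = 4827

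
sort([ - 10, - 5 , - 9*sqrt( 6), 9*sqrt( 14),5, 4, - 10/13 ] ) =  [ - 9*sqrt(6 ), - 10, - 5 ,  -  10/13, 4,5,9*sqrt( 14) ] 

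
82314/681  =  120+ 198/227  =  120.87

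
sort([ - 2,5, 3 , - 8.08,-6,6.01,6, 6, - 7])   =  [- 8.08, - 7, - 6, - 2,3, 5, 6,  6, 6.01 ] 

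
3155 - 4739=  - 1584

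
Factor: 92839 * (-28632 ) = -2658166248  =  -  2^3*3^1*263^1*353^1*1193^1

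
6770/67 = 6770/67 = 101.04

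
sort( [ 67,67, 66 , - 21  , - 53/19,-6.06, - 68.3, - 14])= [ - 68.3,-21  , - 14, -6.06, - 53/19,66, 67,67 ]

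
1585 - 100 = 1485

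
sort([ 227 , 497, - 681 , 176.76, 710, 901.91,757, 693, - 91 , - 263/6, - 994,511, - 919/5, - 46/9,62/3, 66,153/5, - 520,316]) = [ - 994, - 681, - 520, - 919/5, - 91, - 263/6, - 46/9,62/3, 153/5, 66,176.76,227 , 316,497, 511,693,710 , 757, 901.91] 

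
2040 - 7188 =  - 5148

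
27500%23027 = 4473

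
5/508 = 5/508= 0.01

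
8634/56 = 4317/28 =154.18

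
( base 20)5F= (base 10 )115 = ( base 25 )4F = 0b1110011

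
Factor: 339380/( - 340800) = - 2^(-4)*3^( - 1)*5^( - 1) * 239^1 = - 239/240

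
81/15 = 5+2/5 = 5.40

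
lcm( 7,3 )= 21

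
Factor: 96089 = 7^2*37^1  *53^1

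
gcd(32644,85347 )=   1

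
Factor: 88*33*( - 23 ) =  - 66792 = - 2^3*3^1*11^2*23^1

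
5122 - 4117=1005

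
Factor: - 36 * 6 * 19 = -2^3*3^3*19^1=-4104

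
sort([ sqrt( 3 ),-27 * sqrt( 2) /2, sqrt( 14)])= [-27*sqrt( 2) /2, sqrt (3),sqrt( 14)]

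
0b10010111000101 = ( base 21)10J9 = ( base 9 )14233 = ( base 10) 9669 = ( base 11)72A0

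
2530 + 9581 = 12111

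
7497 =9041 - 1544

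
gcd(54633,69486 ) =3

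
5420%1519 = 863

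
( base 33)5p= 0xbe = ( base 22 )8e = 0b10111110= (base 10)190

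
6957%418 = 269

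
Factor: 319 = 11^1*29^1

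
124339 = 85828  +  38511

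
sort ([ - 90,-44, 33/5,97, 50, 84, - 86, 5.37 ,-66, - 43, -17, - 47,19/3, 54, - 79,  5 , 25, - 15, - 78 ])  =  [ - 90,-86, - 79, - 78,  -  66, - 47, - 44,  -  43, - 17,-15 , 5,5.37, 19/3,33/5,25,50, 54, 84, 97]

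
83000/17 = 4882 + 6/17  =  4882.35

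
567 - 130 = 437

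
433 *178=77074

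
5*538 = 2690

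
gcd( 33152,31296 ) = 64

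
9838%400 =238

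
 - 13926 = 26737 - 40663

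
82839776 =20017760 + 62822016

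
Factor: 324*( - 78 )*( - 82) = 2^4*3^5 * 13^1*41^1 = 2072304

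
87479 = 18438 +69041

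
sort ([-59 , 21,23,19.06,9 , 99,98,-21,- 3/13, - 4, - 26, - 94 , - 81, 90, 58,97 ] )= [- 94,-81, - 59 ,- 26 ,  -  21,-4, - 3/13,9,19.06,21,23,58, 90, 97, 98, 99 ]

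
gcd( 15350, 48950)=50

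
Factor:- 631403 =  - 71^1*8893^1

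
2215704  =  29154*76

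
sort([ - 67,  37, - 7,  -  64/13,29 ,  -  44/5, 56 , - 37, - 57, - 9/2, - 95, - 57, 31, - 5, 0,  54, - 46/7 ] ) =[-95, - 67 , - 57, - 57,-37, - 44/5, - 7, - 46/7, - 5, - 64/13, - 9/2, 0, 29,31,37, 54 , 56] 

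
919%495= 424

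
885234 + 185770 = 1071004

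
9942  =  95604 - 85662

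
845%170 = 165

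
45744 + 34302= 80046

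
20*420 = 8400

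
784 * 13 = 10192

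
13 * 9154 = 119002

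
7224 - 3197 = 4027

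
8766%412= 114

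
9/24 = 3/8 = 0.38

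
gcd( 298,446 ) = 2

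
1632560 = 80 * 20407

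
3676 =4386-710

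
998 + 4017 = 5015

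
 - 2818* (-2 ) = 5636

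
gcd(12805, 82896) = 1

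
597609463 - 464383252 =133226211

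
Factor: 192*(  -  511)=  -  98112 = - 2^6*3^1*7^1 * 73^1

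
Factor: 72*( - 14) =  - 2^4*3^2*7^1 = -  1008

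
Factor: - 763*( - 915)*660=2^2* 3^2*5^2*7^1*11^1 * 61^1 * 109^1 = 460775700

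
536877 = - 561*( - 957 )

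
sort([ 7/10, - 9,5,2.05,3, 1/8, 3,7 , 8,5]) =[-9,1/8,7/10,2.05,3,3,5,5,7,  8]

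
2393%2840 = 2393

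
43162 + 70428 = 113590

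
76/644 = 19/161 = 0.12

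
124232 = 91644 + 32588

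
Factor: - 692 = - 2^2 *173^1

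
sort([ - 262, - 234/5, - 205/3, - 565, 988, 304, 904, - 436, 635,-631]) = [ - 631,-565,  -  436, -262, - 205/3, - 234/5, 304, 635, 904, 988]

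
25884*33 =854172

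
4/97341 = 4/97341= 0.00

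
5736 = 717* 8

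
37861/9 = 4206 + 7/9=4206.78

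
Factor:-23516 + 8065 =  - 15451^1  =  - 15451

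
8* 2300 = 18400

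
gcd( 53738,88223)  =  1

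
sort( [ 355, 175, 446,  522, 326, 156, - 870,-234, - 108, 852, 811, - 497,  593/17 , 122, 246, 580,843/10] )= [-870,-497, - 234, - 108, 593/17, 843/10 , 122,156, 175, 246, 326, 355, 446, 522, 580, 811,852]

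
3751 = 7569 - 3818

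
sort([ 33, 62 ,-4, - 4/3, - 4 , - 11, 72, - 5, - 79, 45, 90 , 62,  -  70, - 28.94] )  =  [ - 79, - 70 ,  -  28.94, - 11, - 5 , - 4, - 4,-4/3,33, 45,62 , 62, 72, 90 ] 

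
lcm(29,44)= 1276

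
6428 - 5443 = 985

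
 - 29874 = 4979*( - 6 ) 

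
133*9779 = 1300607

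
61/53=1 + 8/53 = 1.15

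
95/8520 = 19/1704 = 0.01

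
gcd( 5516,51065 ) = 7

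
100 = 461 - 361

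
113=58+55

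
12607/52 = 242  +  23/52 =242.44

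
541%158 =67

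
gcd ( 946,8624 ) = 22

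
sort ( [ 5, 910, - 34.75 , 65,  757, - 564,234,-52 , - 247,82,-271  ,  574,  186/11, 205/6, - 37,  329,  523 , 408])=[ - 564 ,-271,  -  247,-52, - 37, - 34.75 , 5 , 186/11 , 205/6, 65,82, 234 , 329,408, 523,574, 757 , 910 ]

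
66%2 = 0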